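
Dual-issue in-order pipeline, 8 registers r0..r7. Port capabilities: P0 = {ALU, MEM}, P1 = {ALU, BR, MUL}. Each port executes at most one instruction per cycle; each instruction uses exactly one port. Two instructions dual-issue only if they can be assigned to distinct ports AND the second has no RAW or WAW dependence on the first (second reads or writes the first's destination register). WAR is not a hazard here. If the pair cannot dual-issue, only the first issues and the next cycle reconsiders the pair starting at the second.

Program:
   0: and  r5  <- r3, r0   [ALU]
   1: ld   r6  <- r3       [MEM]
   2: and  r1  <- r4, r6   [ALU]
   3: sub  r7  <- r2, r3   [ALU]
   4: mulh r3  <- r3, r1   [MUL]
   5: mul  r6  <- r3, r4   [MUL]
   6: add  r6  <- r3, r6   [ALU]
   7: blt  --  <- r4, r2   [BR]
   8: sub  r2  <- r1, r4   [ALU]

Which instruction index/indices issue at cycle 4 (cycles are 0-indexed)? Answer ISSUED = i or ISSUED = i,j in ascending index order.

t=0 i0,i1:and.ALU+ld.MEM ; pair
t=1 i2,i3:and.ALU+sub.ALU ; pair
t=2 i4:mulh.MUL ; no-port MUL/MUL
t=3 i5:mul.MUL ; RAW+WAW r6
t=4 i6,i7:add.ALU+blt.BR ; pair
t=5 i8:sub.ALU ; tail

ISSUED = 6,7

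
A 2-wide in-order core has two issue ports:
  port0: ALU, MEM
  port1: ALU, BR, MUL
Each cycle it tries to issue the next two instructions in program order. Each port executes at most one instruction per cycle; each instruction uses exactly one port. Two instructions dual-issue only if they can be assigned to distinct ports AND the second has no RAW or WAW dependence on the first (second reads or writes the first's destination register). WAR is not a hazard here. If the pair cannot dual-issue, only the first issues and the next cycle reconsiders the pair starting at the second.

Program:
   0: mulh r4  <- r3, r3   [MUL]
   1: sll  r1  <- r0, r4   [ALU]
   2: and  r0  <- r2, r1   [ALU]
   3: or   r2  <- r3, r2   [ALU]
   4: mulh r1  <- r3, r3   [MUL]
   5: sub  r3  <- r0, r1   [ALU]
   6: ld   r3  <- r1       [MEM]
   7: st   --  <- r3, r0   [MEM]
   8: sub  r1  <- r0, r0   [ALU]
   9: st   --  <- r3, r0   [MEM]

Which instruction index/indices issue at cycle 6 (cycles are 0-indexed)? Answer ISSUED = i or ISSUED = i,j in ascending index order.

  cy0 -> i0 (mulh) RAW r4
  cy1 -> i1 (sll) RAW r1
  cy2 -> i2,i3 (and or) dual
  cy3 -> i4 (mulh) RAW r1
  cy4 -> i5 (sub) WAW r3
  cy5 -> i6 (ld) no-port MEM/MEM
  cy6 -> i7,i8 (st sub) dual
  cy7 -> i9 (st) tail

ISSUED = 7,8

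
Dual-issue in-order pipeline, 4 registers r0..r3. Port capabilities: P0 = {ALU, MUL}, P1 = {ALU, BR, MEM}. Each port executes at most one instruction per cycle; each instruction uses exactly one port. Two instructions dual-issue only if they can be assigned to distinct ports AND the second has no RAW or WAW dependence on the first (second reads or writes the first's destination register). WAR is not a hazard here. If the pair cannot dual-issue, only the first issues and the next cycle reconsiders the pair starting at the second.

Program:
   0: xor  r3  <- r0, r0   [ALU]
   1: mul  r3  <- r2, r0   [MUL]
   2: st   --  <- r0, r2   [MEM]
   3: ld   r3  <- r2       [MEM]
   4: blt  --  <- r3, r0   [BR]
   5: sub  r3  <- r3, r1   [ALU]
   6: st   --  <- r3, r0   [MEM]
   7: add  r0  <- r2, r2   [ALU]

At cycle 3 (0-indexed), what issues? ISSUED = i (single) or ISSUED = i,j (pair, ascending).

[0] i0  xor.ALU  -- WAW r3
[1] i1+i2  mul.MUL+st.MEM  -- 2-wide
[2] i3  ld.MEM  -- no-port MEM/BR
[3] i4+i5  blt.BR+sub.ALU  -- 2-wide
[4] i6+i7  st.MEM+add.ALU  -- 2-wide

ISSUED = 4,5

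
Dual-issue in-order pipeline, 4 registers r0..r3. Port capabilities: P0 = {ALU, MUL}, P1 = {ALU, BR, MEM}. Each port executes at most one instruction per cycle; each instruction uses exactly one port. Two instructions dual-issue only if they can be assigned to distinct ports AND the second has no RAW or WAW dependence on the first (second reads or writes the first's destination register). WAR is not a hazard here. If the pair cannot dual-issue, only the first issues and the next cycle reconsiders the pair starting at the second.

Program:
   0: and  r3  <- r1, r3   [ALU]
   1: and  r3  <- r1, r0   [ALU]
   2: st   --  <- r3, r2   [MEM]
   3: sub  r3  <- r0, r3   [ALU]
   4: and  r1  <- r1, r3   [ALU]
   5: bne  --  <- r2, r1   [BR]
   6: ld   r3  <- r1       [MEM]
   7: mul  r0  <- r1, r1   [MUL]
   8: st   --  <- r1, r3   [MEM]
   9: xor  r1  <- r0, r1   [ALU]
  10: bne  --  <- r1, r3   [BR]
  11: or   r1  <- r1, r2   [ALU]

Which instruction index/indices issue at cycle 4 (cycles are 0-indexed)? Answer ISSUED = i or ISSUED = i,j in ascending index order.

ISSUED = 5

t=0 i0:and ; WAW r3
t=1 i1:and ; RAW r3
t=2 i2&i3:st/sub ; pair
t=3 i4:and ; RAW r1
t=4 i5:bne ; no-port BR/MEM
t=5 i6&i7:ld/mul ; pair
t=6 i8&i9:st/xor ; pair
t=7 i10&i11:bne/or ; pair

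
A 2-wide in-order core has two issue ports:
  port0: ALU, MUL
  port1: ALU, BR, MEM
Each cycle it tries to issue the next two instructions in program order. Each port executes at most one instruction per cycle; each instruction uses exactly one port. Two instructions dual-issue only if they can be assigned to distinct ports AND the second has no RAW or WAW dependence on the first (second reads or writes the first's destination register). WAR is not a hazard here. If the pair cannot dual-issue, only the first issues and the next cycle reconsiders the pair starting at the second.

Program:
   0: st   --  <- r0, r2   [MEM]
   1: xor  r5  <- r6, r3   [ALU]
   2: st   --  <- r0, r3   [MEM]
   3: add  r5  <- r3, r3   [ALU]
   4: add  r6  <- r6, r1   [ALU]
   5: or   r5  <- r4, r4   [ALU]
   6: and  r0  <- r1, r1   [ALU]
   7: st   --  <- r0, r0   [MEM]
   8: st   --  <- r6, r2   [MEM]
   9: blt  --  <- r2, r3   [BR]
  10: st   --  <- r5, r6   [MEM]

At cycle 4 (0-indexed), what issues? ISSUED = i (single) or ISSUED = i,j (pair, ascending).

ISSUED = 7

t=0 i0+i1:st.MEM/xor.ALU ; dual
t=1 i2+i3:st.MEM/add.ALU ; dual
t=2 i4+i5:add.ALU/or.ALU ; dual
t=3 i6:and.ALU ; RAW r0
t=4 i7:st.MEM ; no-port MEM/MEM
t=5 i8:st.MEM ; no-port MEM/BR
t=6 i9:blt.BR ; no-port BR/MEM
t=7 i10:st.MEM ; tail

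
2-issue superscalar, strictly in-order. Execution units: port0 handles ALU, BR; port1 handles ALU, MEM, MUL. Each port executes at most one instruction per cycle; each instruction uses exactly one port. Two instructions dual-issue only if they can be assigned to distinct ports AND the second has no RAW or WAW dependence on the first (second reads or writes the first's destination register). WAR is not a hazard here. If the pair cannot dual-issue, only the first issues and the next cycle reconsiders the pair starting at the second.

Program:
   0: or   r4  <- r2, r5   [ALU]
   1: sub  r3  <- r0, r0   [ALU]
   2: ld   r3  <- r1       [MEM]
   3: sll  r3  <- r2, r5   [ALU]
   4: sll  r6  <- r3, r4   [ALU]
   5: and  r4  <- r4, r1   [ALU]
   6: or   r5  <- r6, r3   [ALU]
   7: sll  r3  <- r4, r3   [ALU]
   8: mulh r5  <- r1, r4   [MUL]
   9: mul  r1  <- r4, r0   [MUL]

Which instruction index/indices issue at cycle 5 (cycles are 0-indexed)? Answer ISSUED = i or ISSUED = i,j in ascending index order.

ISSUED = 8

0. or.ALU/sub.ALU @i0&i1  | dual
1. ld.MEM @i2  | WAW r3
2. sll.ALU @i3  | RAW r3
3. sll.ALU/and.ALU @i4&i5  | dual
4. or.ALU/sll.ALU @i6&i7  | dual
5. mulh.MUL @i8  | no-port MUL/MUL
6. mul.MUL @i9  | tail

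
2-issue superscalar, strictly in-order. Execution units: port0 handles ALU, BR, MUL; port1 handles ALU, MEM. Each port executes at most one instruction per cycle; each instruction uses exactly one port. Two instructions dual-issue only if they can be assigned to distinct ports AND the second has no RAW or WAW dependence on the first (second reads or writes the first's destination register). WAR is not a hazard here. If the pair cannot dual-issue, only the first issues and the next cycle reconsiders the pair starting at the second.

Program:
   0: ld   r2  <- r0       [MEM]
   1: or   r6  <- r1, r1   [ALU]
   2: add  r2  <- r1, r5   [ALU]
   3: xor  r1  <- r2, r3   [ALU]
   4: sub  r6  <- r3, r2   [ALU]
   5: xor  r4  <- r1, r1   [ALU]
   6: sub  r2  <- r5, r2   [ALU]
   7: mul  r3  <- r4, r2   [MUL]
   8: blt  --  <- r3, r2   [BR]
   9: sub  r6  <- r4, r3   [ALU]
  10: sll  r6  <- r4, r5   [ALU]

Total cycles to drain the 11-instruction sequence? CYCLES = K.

  cy0 -> i0+i1 (ld.MEM;or.ALU) pair
  cy1 -> i2 (add.ALU) RAW r2
  cy2 -> i3+i4 (xor.ALU;sub.ALU) pair
  cy3 -> i5+i6 (xor.ALU;sub.ALU) pair
  cy4 -> i7 (mul.MUL) no-port MUL/BR
  cy5 -> i8+i9 (blt.BR;sub.ALU) pair
  cy6 -> i10 (sll.ALU) tail

CYCLES = 7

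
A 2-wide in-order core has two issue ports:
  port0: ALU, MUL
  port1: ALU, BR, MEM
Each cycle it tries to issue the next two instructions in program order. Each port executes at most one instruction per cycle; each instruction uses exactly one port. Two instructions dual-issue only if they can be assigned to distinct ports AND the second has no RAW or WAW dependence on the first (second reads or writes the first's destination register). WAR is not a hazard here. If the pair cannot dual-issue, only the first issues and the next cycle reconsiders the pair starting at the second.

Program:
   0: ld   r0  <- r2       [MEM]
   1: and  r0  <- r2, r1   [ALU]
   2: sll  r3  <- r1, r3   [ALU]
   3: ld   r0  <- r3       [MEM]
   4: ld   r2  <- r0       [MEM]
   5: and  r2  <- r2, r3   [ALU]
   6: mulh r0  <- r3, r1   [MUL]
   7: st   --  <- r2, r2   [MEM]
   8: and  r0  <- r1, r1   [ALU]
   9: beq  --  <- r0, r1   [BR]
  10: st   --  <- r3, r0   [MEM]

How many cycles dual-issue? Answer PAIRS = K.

PAIRS = 3

0. ld.MEM @i0  | WAW r0
1. and.ALU+sll.ALU @i1/i2  | pair
2. ld.MEM @i3  | no-port MEM/MEM
3. ld.MEM @i4  | RAW+WAW r2
4. and.ALU+mulh.MUL @i5/i6  | pair
5. st.MEM+and.ALU @i7/i8  | pair
6. beq.BR @i9  | no-port BR/MEM
7. st.MEM @i10  | tail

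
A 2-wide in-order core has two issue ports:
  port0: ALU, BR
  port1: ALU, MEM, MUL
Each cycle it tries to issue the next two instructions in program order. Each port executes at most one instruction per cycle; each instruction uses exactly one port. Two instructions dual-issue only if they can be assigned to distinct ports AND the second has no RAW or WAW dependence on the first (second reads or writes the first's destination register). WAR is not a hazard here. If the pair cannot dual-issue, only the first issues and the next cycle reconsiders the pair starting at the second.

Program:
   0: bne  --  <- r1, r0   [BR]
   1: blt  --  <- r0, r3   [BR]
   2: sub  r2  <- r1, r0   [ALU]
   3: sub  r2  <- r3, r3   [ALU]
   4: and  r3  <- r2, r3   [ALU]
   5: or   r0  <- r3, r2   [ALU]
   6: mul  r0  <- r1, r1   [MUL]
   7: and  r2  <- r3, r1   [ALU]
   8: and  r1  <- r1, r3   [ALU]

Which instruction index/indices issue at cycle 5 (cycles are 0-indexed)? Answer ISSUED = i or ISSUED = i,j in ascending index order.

  cy0 -> i0 (bne) no-port BR/BR
  cy1 -> i1+i2 (blt/sub) dual
  cy2 -> i3 (sub) RAW r2
  cy3 -> i4 (and) RAW r3
  cy4 -> i5 (or) WAW r0
  cy5 -> i6+i7 (mul/and) dual
  cy6 -> i8 (and) tail

ISSUED = 6,7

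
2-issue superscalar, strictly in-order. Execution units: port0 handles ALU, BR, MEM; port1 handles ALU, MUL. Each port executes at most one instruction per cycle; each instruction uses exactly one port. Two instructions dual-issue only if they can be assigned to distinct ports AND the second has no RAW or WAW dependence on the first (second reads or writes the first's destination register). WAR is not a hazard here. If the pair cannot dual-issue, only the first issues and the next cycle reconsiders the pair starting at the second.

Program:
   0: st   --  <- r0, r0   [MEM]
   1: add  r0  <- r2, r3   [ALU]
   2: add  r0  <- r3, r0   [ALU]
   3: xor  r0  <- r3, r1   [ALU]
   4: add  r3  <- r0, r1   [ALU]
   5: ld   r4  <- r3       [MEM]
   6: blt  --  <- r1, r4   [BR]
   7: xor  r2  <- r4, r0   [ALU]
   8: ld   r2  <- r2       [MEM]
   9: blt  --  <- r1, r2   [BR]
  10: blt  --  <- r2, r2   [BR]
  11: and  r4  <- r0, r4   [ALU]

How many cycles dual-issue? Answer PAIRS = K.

PAIRS = 3

0. st.MEM+add.ALU @i0&i1  | 2-wide
1. add.ALU @i2  | WAW r0
2. xor.ALU @i3  | RAW r0
3. add.ALU @i4  | RAW r3
4. ld.MEM @i5  | no-port MEM/BR
5. blt.BR+xor.ALU @i6&i7  | 2-wide
6. ld.MEM @i8  | no-port MEM/BR
7. blt.BR @i9  | no-port BR/BR
8. blt.BR+and.ALU @i10&i11  | 2-wide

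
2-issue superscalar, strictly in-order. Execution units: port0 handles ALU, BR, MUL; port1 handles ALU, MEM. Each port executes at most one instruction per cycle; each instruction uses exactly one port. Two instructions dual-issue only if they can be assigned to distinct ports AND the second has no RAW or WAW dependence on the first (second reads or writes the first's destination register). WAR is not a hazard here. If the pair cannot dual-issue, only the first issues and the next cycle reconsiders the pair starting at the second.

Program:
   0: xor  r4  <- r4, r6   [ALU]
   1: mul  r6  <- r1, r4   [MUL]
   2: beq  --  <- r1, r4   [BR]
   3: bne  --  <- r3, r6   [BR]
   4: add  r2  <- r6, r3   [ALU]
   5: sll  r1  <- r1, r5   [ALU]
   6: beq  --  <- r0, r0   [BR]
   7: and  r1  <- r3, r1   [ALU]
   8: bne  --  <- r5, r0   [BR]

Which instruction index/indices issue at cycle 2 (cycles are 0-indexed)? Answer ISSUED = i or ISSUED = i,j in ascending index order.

ISSUED = 2

  cy0 -> i0 (xor) RAW r4
  cy1 -> i1 (mul) no-port MUL/BR
  cy2 -> i2 (beq) no-port BR/BR
  cy3 -> i3/i4 (bne+add) pair
  cy4 -> i5/i6 (sll+beq) pair
  cy5 -> i7/i8 (and+bne) pair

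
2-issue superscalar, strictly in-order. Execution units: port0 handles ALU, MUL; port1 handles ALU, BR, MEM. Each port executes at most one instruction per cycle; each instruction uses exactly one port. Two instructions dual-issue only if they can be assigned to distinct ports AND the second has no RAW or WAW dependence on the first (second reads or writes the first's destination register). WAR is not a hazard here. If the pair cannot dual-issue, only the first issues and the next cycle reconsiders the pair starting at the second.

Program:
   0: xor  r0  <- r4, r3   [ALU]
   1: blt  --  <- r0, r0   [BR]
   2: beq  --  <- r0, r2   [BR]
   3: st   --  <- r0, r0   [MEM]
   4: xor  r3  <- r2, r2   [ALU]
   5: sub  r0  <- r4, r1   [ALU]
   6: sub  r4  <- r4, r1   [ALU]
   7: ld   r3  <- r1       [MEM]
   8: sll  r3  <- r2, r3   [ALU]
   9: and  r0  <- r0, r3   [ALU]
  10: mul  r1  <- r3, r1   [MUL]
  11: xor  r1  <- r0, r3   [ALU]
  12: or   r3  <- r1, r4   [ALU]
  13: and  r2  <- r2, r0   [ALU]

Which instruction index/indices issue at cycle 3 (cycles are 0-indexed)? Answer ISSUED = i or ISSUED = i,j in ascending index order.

0. xor.ALU @i0  | RAW r0
1. blt.BR @i1  | no-port BR/BR
2. beq.BR @i2  | no-port BR/MEM
3. st.MEM;xor.ALU @i3/i4  | 2-wide
4. sub.ALU;sub.ALU @i5/i6  | 2-wide
5. ld.MEM @i7  | RAW+WAW r3
6. sll.ALU @i8  | RAW r3
7. and.ALU;mul.MUL @i9/i10  | 2-wide
8. xor.ALU @i11  | RAW r1
9. or.ALU;and.ALU @i12/i13  | 2-wide

ISSUED = 3,4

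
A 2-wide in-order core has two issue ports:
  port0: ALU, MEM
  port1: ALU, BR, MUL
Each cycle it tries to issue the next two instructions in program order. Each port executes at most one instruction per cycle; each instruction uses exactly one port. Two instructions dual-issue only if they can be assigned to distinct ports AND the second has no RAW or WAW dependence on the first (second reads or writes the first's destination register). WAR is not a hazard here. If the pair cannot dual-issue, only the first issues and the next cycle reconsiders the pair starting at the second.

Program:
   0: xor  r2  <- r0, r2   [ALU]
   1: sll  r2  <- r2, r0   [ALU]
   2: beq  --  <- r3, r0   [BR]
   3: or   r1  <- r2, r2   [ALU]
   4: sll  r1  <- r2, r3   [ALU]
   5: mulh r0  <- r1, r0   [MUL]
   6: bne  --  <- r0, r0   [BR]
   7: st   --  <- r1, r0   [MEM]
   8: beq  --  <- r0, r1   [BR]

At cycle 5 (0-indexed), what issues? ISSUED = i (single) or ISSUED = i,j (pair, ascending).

  cy0 -> i0 (xor.ALU) RAW+WAW r2
  cy1 -> i1&i2 (sll.ALU;beq.BR) pair
  cy2 -> i3 (or.ALU) WAW r1
  cy3 -> i4 (sll.ALU) RAW r1
  cy4 -> i5 (mulh.MUL) no-port MUL/BR
  cy5 -> i6&i7 (bne.BR;st.MEM) pair
  cy6 -> i8 (beq.BR) tail

ISSUED = 6,7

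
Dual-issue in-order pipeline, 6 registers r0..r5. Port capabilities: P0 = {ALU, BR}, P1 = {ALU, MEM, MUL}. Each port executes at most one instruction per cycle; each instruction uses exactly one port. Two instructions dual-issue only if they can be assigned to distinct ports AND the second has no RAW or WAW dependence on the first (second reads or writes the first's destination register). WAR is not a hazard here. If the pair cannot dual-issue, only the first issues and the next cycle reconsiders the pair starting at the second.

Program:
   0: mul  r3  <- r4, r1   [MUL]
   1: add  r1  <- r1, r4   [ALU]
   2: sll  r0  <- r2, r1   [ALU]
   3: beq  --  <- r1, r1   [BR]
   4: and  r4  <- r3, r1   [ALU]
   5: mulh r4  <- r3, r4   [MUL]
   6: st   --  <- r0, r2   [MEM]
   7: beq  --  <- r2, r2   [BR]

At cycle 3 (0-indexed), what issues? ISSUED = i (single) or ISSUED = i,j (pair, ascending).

0. mul/add @i0+i1  | dual
1. sll/beq @i2+i3  | dual
2. and @i4  | RAW+WAW r4
3. mulh @i5  | no-port MUL/MEM
4. st/beq @i6+i7  | dual

ISSUED = 5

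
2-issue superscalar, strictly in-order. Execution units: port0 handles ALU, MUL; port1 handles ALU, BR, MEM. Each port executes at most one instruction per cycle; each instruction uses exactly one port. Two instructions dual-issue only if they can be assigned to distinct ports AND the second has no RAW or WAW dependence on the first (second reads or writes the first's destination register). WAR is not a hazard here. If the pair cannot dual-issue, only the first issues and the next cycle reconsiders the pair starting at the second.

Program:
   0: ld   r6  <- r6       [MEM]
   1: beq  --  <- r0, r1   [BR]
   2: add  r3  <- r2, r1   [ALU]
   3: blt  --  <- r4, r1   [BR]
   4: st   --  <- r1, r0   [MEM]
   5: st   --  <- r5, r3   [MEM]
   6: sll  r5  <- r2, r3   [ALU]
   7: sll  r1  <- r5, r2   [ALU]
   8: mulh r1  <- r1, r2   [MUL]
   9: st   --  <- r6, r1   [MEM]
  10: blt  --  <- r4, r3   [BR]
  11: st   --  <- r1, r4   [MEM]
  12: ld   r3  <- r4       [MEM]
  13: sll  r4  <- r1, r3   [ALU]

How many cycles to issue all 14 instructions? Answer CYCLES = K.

#0 head=0: ld.MEM i0 no-port MEM/BR
#1 head=1: beq.BR add.ALU i1/i2 2-wide
#2 head=3: blt.BR i3 no-port BR/MEM
#3 head=4: st.MEM i4 no-port MEM/MEM
#4 head=5: st.MEM sll.ALU i5/i6 2-wide
#5 head=7: sll.ALU i7 RAW+WAW r1
#6 head=8: mulh.MUL i8 RAW r1
#7 head=9: st.MEM i9 no-port MEM/BR
#8 head=10: blt.BR i10 no-port BR/MEM
#9 head=11: st.MEM i11 no-port MEM/MEM
#10 head=12: ld.MEM i12 RAW r3
#11 head=13: sll.ALU i13 tail

CYCLES = 12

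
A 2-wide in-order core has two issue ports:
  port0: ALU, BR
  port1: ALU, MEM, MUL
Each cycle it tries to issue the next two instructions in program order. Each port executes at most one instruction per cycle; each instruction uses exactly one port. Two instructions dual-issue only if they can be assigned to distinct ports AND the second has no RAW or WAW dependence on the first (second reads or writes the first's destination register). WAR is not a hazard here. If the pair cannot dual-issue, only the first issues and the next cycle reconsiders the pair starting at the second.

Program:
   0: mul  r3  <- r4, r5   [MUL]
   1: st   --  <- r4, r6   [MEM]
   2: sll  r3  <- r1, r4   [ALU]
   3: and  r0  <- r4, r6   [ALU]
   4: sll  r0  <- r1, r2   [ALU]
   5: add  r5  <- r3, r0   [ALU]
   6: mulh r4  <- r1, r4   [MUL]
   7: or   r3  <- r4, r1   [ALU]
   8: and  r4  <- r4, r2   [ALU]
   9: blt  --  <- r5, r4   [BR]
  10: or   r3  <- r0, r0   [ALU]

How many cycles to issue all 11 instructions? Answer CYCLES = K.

CYCLES = 7

t=0 i0:mul.MUL ; no-port MUL/MEM
t=1 i1,i2:st.MEM sll.ALU ; dual
t=2 i3:and.ALU ; WAW r0
t=3 i4:sll.ALU ; RAW r0
t=4 i5,i6:add.ALU mulh.MUL ; dual
t=5 i7,i8:or.ALU and.ALU ; dual
t=6 i9,i10:blt.BR or.ALU ; dual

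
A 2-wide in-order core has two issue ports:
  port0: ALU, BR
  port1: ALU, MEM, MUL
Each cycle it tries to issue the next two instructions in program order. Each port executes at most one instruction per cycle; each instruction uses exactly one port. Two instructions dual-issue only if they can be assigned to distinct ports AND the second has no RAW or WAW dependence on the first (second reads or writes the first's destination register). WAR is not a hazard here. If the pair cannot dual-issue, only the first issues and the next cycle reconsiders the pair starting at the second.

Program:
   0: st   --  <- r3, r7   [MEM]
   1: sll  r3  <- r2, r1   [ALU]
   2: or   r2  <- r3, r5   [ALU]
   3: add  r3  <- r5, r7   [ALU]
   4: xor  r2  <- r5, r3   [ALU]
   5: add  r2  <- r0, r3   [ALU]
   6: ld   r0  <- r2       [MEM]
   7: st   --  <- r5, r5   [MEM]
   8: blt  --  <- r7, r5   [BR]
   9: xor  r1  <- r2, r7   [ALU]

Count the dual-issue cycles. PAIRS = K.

t=0 i0/i1:st;sll ; pair
t=1 i2/i3:or;add ; pair
t=2 i4:xor ; WAW r2
t=3 i5:add ; RAW r2
t=4 i6:ld ; no-port MEM/MEM
t=5 i7/i8:st;blt ; pair
t=6 i9:xor ; tail

PAIRS = 3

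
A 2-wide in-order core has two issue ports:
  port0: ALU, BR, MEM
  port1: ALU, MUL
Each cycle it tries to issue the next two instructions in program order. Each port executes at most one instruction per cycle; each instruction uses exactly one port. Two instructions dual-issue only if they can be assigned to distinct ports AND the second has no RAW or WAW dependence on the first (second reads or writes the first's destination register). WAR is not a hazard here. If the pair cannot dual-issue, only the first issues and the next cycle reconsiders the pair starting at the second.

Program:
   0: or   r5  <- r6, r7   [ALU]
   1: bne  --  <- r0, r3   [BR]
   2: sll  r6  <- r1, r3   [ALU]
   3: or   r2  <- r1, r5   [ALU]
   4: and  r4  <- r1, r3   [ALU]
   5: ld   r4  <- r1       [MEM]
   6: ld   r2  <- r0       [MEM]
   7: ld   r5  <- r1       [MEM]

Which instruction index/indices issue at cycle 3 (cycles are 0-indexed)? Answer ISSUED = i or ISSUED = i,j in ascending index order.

ISSUED = 5

  cy0 -> i0+i1 (or/bne) pair
  cy1 -> i2+i3 (sll/or) pair
  cy2 -> i4 (and) WAW r4
  cy3 -> i5 (ld) no-port MEM/MEM
  cy4 -> i6 (ld) no-port MEM/MEM
  cy5 -> i7 (ld) tail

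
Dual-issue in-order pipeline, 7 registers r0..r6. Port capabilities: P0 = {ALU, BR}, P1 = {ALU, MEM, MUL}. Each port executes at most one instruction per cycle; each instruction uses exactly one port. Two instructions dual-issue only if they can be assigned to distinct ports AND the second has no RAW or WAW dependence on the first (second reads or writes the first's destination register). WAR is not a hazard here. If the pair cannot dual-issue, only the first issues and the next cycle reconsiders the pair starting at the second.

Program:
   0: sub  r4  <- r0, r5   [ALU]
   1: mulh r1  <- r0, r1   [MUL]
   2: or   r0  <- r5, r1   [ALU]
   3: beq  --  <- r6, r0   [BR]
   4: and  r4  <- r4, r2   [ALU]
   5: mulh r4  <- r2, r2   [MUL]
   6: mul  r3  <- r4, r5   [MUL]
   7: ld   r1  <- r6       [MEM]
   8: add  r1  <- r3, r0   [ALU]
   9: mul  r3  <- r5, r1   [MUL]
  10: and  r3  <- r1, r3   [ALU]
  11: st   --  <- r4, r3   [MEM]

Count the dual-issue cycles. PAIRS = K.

PAIRS = 2

#0 head=0: sub/mulh i0&i1 2-wide
#1 head=2: or i2 RAW r0
#2 head=3: beq/and i3&i4 2-wide
#3 head=5: mulh i5 no-port MUL/MUL
#4 head=6: mul i6 no-port MUL/MEM
#5 head=7: ld i7 WAW r1
#6 head=8: add i8 RAW r1
#7 head=9: mul i9 RAW+WAW r3
#8 head=10: and i10 RAW r3
#9 head=11: st i11 tail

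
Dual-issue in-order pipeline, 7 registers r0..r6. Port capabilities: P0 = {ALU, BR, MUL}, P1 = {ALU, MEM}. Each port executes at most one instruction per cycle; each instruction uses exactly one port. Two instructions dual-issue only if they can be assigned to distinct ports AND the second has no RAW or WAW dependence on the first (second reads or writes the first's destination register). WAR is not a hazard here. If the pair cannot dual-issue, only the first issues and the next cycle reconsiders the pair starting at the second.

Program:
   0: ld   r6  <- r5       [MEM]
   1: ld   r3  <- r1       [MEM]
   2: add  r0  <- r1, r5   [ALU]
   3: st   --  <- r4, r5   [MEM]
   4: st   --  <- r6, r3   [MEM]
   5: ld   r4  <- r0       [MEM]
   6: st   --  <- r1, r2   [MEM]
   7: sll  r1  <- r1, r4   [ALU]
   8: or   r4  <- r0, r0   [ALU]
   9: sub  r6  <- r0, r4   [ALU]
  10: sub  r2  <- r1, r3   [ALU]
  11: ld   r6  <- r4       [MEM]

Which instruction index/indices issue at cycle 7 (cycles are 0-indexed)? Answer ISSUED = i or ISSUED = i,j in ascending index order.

ISSUED = 9,10

[0] i0  ld  -- no-port MEM/MEM
[1] i1&i2  ld/add  -- dual
[2] i3  st  -- no-port MEM/MEM
[3] i4  st  -- no-port MEM/MEM
[4] i5  ld  -- no-port MEM/MEM
[5] i6&i7  st/sll  -- dual
[6] i8  or  -- RAW r4
[7] i9&i10  sub/sub  -- dual
[8] i11  ld  -- tail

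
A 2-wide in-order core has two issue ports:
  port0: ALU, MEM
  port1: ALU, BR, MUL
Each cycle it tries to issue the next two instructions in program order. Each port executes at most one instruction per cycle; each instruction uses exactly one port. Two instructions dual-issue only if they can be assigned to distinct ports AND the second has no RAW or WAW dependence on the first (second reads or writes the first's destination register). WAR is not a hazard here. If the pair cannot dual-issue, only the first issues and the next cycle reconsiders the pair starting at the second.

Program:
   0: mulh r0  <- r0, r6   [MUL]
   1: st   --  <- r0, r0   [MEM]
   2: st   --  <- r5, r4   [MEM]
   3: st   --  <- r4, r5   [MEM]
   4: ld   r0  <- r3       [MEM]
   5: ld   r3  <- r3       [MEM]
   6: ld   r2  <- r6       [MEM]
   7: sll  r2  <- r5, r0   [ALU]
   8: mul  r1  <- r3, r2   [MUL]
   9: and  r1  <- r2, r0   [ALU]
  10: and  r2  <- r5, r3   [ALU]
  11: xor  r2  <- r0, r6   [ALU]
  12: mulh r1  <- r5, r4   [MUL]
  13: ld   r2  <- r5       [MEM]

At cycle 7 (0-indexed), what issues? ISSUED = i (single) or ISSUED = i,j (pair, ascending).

c0: i0 mulh  RAW r0
c1: i1 st  no-port MEM/MEM
c2: i2 st  no-port MEM/MEM
c3: i3 st  no-port MEM/MEM
c4: i4 ld  no-port MEM/MEM
c5: i5 ld  no-port MEM/MEM
c6: i6 ld  WAW r2
c7: i7 sll  RAW r2
c8: i8 mul  WAW r1
c9: i9,i10 and;and  2-wide
c10: i11,i12 xor;mulh  2-wide
c11: i13 ld  tail

ISSUED = 7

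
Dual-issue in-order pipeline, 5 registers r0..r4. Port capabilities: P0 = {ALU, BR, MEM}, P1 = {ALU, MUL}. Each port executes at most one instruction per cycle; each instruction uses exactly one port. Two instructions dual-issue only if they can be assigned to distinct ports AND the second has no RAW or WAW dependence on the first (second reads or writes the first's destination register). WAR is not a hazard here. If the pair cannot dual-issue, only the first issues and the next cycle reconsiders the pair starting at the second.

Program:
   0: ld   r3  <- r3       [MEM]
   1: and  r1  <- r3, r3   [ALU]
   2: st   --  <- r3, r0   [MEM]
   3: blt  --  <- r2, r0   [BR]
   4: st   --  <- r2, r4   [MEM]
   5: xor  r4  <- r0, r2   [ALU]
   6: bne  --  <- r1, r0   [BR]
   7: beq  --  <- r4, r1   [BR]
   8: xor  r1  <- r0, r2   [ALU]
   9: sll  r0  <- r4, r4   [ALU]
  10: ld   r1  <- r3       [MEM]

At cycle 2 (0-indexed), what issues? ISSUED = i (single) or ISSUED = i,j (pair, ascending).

c0: i0 ld.MEM  RAW r3
c1: i1&i2 and.ALU+st.MEM  dual
c2: i3 blt.BR  no-port BR/MEM
c3: i4&i5 st.MEM+xor.ALU  dual
c4: i6 bne.BR  no-port BR/BR
c5: i7&i8 beq.BR+xor.ALU  dual
c6: i9&i10 sll.ALU+ld.MEM  dual

ISSUED = 3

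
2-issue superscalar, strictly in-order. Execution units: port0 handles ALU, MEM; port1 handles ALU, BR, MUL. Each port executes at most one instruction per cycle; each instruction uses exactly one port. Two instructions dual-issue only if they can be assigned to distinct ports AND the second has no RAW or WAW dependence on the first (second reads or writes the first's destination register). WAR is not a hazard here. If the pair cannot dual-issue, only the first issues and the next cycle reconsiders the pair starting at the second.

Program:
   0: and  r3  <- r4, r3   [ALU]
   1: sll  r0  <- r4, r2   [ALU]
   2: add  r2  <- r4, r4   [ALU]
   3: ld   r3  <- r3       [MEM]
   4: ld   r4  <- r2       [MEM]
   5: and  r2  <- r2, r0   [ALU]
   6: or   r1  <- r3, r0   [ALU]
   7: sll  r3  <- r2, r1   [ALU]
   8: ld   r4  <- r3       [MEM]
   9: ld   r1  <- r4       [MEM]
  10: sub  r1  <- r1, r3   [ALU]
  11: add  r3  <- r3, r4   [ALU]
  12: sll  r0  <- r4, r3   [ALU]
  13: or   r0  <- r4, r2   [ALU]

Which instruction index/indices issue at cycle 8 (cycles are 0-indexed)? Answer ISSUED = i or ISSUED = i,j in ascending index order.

ISSUED = 12

  cy0 -> i0+i1 (and.ALU/sll.ALU) pair
  cy1 -> i2+i3 (add.ALU/ld.MEM) pair
  cy2 -> i4+i5 (ld.MEM/and.ALU) pair
  cy3 -> i6 (or.ALU) RAW r1
  cy4 -> i7 (sll.ALU) RAW r3
  cy5 -> i8 (ld.MEM) no-port MEM/MEM
  cy6 -> i9 (ld.MEM) RAW+WAW r1
  cy7 -> i10+i11 (sub.ALU/add.ALU) pair
  cy8 -> i12 (sll.ALU) WAW r0
  cy9 -> i13 (or.ALU) tail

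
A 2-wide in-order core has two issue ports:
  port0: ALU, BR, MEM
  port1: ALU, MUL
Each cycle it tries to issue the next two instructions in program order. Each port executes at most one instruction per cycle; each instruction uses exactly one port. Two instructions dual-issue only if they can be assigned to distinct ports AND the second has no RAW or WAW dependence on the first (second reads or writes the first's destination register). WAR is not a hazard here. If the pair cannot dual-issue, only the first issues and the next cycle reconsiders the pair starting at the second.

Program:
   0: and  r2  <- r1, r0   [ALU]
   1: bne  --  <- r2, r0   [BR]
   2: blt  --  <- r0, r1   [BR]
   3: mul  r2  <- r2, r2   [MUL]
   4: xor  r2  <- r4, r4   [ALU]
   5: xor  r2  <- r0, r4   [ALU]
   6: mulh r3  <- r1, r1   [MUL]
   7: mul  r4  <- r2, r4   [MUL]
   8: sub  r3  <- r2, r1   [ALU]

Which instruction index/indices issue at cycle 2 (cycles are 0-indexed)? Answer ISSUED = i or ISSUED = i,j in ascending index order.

ISSUED = 2,3

0. and.ALU @i0  | RAW r2
1. bne.BR @i1  | no-port BR/BR
2. blt.BR mul.MUL @i2/i3  | 2-wide
3. xor.ALU @i4  | WAW r2
4. xor.ALU mulh.MUL @i5/i6  | 2-wide
5. mul.MUL sub.ALU @i7/i8  | 2-wide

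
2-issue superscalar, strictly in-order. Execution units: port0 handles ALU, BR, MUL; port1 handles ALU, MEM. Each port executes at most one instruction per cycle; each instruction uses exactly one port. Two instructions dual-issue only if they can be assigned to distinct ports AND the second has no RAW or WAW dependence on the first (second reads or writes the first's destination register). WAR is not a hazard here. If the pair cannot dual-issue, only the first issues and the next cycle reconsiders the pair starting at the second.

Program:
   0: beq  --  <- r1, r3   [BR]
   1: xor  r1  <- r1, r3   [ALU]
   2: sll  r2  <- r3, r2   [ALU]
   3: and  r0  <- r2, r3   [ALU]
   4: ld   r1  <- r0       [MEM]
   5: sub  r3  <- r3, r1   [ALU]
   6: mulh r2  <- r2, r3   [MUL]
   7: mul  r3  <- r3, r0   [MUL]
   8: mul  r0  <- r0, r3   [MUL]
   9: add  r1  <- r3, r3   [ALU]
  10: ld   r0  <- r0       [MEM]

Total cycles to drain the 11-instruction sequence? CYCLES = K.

0. beq xor @i0,i1  | 2-wide
1. sll @i2  | RAW r2
2. and @i3  | RAW r0
3. ld @i4  | RAW r1
4. sub @i5  | RAW r3
5. mulh @i6  | no-port MUL/MUL
6. mul @i7  | no-port MUL/MUL
7. mul add @i8,i9  | 2-wide
8. ld @i10  | tail

CYCLES = 9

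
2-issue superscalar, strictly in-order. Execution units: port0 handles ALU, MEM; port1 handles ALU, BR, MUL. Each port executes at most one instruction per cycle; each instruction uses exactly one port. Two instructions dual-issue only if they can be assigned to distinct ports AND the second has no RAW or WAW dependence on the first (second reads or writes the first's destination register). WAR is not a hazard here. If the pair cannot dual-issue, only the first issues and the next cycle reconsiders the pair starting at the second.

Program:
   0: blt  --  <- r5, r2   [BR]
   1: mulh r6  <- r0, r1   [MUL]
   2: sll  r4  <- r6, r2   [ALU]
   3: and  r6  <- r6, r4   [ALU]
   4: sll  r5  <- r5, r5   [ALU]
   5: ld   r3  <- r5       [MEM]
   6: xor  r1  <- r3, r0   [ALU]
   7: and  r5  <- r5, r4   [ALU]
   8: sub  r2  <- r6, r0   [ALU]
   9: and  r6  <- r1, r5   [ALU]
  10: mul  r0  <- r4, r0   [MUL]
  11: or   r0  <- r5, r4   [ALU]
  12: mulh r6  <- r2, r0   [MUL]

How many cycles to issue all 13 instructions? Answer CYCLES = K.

CYCLES = 10

  cy0 -> i0 (blt.BR) no-port BR/MUL
  cy1 -> i1 (mulh.MUL) RAW r6
  cy2 -> i2 (sll.ALU) RAW r4
  cy3 -> i3+i4 (and.ALU+sll.ALU) pair
  cy4 -> i5 (ld.MEM) RAW r3
  cy5 -> i6+i7 (xor.ALU+and.ALU) pair
  cy6 -> i8+i9 (sub.ALU+and.ALU) pair
  cy7 -> i10 (mul.MUL) WAW r0
  cy8 -> i11 (or.ALU) RAW r0
  cy9 -> i12 (mulh.MUL) tail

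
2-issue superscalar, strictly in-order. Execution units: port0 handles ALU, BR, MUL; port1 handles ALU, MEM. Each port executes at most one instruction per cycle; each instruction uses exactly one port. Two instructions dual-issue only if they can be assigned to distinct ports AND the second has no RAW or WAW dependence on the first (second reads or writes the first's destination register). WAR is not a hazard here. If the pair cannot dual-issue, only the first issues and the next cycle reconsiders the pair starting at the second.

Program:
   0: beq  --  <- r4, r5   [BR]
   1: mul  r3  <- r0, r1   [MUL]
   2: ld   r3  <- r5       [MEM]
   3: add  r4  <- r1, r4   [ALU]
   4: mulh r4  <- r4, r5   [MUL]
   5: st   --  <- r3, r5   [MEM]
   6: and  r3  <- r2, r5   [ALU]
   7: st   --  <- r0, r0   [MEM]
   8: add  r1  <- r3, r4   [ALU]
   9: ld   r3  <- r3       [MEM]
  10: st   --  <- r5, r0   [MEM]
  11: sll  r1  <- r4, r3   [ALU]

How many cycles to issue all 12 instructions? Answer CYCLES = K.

t=0 i0:beq.BR ; no-port BR/MUL
t=1 i1:mul.MUL ; WAW r3
t=2 i2,i3:ld.MEM+add.ALU ; 2-wide
t=3 i4,i5:mulh.MUL+st.MEM ; 2-wide
t=4 i6,i7:and.ALU+st.MEM ; 2-wide
t=5 i8,i9:add.ALU+ld.MEM ; 2-wide
t=6 i10,i11:st.MEM+sll.ALU ; 2-wide

CYCLES = 7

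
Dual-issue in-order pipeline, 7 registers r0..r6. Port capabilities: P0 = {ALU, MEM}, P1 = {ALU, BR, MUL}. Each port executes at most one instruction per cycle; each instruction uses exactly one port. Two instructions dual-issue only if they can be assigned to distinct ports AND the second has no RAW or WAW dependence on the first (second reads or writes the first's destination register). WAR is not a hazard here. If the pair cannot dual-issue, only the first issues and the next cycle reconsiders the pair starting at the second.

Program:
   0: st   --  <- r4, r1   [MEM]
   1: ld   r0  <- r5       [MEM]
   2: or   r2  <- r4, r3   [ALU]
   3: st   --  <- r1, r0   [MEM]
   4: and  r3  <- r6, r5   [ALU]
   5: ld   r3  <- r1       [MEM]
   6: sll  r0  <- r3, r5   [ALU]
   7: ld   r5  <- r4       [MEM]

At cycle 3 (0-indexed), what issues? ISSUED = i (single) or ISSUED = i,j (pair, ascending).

ISSUED = 5

t=0 i0:st.MEM ; no-port MEM/MEM
t=1 i1/i2:ld.MEM;or.ALU ; dual
t=2 i3/i4:st.MEM;and.ALU ; dual
t=3 i5:ld.MEM ; RAW r3
t=4 i6/i7:sll.ALU;ld.MEM ; dual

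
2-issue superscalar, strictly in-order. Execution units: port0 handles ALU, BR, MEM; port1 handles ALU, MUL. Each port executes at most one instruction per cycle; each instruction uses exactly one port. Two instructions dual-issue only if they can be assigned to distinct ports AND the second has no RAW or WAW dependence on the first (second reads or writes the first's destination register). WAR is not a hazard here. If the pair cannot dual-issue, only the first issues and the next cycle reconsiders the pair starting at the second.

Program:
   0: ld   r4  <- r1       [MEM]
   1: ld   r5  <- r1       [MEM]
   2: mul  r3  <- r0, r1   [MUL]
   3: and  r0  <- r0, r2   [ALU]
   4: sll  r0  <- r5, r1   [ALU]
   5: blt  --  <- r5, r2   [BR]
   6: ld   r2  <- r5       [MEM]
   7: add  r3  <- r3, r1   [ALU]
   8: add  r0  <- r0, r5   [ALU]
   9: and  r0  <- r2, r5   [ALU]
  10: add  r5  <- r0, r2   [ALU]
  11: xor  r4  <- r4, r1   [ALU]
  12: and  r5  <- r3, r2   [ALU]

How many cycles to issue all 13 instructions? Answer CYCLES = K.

CYCLES = 9

t=0 i0:ld.MEM ; no-port MEM/MEM
t=1 i1/i2:ld.MEM+mul.MUL ; dual
t=2 i3:and.ALU ; WAW r0
t=3 i4/i5:sll.ALU+blt.BR ; dual
t=4 i6/i7:ld.MEM+add.ALU ; dual
t=5 i8:add.ALU ; WAW r0
t=6 i9:and.ALU ; RAW r0
t=7 i10/i11:add.ALU+xor.ALU ; dual
t=8 i12:and.ALU ; tail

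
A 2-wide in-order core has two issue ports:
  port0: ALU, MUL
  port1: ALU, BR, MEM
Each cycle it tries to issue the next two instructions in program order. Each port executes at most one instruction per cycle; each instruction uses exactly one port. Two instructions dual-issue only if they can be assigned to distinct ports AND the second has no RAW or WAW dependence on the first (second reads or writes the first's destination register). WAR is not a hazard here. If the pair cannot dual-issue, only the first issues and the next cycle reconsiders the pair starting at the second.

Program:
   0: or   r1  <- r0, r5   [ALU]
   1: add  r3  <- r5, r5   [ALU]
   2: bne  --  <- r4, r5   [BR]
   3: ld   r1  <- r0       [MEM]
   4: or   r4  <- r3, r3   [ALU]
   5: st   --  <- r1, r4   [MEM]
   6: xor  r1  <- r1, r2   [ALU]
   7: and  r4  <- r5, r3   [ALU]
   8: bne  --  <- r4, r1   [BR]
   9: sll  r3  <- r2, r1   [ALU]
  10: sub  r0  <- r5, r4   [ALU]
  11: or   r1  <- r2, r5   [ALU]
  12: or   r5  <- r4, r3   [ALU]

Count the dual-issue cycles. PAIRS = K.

PAIRS = 5

t=0 i0&i1:or.ALU/add.ALU ; pair
t=1 i2:bne.BR ; no-port BR/MEM
t=2 i3&i4:ld.MEM/or.ALU ; pair
t=3 i5&i6:st.MEM/xor.ALU ; pair
t=4 i7:and.ALU ; RAW r4
t=5 i8&i9:bne.BR/sll.ALU ; pair
t=6 i10&i11:sub.ALU/or.ALU ; pair
t=7 i12:or.ALU ; tail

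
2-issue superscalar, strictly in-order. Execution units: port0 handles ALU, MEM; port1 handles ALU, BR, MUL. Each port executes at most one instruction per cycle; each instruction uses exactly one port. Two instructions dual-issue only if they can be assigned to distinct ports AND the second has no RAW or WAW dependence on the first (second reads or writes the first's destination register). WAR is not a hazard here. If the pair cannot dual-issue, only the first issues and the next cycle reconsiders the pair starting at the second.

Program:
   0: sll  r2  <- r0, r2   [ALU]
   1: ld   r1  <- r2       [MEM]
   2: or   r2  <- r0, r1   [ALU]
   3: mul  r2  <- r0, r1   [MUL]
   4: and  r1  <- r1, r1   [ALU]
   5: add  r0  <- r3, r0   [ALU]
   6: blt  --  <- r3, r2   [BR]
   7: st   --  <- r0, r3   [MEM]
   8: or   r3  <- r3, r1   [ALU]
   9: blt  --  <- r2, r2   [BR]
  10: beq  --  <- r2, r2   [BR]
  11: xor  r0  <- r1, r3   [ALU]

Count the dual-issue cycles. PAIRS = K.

#0 head=0: sll.ALU i0 RAW r2
#1 head=1: ld.MEM i1 RAW r1
#2 head=2: or.ALU i2 WAW r2
#3 head=3: mul.MUL and.ALU i3,i4 dual
#4 head=5: add.ALU blt.BR i5,i6 dual
#5 head=7: st.MEM or.ALU i7,i8 dual
#6 head=9: blt.BR i9 no-port BR/BR
#7 head=10: beq.BR xor.ALU i10,i11 dual

PAIRS = 4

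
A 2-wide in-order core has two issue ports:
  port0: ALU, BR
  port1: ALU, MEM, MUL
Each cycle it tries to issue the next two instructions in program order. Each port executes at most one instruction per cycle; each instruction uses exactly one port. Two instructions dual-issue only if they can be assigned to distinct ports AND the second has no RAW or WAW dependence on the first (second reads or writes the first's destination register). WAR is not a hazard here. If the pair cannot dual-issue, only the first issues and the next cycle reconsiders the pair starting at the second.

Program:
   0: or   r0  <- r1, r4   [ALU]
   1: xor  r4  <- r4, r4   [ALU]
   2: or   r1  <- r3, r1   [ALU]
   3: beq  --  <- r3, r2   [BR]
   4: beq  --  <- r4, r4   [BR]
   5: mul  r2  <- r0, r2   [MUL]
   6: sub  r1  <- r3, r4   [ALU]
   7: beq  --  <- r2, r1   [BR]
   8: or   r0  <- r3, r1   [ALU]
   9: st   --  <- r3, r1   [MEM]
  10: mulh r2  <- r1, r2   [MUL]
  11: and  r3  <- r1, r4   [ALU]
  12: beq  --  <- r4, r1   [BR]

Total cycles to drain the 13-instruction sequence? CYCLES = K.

c0: i0&i1 or;xor  dual
c1: i2&i3 or;beq  dual
c2: i4&i5 beq;mul  dual
c3: i6 sub  RAW r1
c4: i7&i8 beq;or  dual
c5: i9 st  no-port MEM/MUL
c6: i10&i11 mulh;and  dual
c7: i12 beq  tail

CYCLES = 8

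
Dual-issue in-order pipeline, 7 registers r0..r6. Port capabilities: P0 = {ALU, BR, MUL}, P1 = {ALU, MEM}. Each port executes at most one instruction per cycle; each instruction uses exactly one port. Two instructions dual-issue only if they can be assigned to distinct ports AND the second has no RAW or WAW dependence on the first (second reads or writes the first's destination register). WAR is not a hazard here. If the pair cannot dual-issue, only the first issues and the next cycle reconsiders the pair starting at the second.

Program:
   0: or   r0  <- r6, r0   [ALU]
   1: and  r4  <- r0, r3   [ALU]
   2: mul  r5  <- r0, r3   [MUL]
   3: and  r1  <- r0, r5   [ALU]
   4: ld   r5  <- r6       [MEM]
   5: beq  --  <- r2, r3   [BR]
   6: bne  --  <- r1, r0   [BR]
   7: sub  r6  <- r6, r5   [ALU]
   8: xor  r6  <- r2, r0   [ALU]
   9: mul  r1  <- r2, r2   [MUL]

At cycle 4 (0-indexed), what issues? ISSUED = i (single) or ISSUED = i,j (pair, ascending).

0. or @i0  | RAW r0
1. and/mul @i1,i2  | dual
2. and/ld @i3,i4  | dual
3. beq @i5  | no-port BR/BR
4. bne/sub @i6,i7  | dual
5. xor/mul @i8,i9  | dual

ISSUED = 6,7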